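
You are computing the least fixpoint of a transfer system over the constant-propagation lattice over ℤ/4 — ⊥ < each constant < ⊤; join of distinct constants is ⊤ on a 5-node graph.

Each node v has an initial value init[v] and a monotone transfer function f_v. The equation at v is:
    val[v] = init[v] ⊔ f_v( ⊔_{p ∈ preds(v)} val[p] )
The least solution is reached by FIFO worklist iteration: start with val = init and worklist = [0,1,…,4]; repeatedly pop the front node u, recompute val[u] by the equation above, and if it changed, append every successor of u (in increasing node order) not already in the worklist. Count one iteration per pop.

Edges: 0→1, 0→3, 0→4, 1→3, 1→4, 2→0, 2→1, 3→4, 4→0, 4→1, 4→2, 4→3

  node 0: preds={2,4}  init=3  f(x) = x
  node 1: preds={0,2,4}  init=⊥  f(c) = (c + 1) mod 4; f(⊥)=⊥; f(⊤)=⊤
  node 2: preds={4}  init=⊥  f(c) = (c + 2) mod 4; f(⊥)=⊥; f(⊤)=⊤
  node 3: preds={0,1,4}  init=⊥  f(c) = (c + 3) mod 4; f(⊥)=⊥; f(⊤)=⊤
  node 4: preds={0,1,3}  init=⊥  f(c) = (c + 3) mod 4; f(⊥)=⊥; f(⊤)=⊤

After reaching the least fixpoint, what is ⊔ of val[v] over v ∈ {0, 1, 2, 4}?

Iteration log — 12 steps:
  step 1. node 0  ⊔preds=⊥  new=3  stable
  step 2. node 1  ⊔preds=3  new=0  old=⊥  +wl: 
  step 3. node 2  ⊔preds=⊥  new=⊥  stable
  step 4. node 3  ⊔preds=⊤  new=⊤  old=⊥  +wl: 
  step 5. node 4  ⊔preds=⊤  new=⊤  old=⊥  +wl: 0,1,2,3
  step 6. node 0  ⊔preds=⊤  new=⊤  old=3  +wl: 4
  step 7. node 1  ⊔preds=⊤  new=⊤  old=0  +wl: 
  step 8. node 2  ⊔preds=⊤  new=⊤  old=⊥  +wl: 0,1
  step 9. node 3  ⊔preds=⊤  new=⊤  stable
  step 10. node 4  ⊔preds=⊤  new=⊤  stable
  step 11. node 0  ⊔preds=⊤  new=⊤  stable
  step 12. node 1  ⊔preds=⊤  new=⊤  stable

Least fixpoint reached:
  node 0: ⊤
  node 1: ⊤
  node 2: ⊤
  node 3: ⊤
  node 4: ⊤

⊤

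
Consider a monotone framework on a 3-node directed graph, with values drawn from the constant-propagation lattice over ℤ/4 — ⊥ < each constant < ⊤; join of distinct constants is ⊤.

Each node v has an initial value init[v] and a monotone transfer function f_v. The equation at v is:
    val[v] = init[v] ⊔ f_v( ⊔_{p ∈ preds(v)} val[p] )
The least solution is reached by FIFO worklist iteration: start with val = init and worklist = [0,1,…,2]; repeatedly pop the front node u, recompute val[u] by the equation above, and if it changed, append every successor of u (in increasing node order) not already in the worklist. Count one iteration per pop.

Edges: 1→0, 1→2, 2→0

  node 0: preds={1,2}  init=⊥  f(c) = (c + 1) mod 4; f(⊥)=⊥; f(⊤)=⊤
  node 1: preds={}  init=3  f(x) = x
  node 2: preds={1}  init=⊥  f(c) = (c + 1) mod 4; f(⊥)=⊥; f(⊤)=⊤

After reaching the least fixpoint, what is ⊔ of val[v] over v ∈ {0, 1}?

Worklist (4 pops):
  #1 pop 0: in=3 → 0 (was ⊥); enqueue []
  #2 pop 1: in=⊥ → 3 (no change)
  #3 pop 2: in=3 → 0 (was ⊥); enqueue [0]
  #4 pop 0: in=⊤ → ⊤ (was 0); enqueue []

Fixpoint:
  val[0] = ⊤
  val[1] = 3
  val[2] = 0

⊤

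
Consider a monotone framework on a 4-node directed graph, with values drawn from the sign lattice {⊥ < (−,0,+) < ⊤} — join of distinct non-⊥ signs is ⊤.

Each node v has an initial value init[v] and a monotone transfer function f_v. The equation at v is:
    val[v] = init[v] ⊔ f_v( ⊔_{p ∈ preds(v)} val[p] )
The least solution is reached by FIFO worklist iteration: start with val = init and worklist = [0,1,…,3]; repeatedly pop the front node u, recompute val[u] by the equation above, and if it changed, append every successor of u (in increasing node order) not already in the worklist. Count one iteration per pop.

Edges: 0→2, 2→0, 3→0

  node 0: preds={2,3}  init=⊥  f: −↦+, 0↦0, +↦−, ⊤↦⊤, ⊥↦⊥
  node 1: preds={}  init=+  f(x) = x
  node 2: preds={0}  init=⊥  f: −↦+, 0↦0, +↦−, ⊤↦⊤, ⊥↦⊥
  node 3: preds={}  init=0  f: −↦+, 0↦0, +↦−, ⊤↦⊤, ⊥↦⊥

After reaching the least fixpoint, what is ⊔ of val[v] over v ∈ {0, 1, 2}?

⊤

Iteration log — 5 steps:
  step 1. node 0  ⊔preds=0  new=0  old=⊥  +wl: 
  step 2. node 1  ⊔preds=⊥  new=+  stable
  step 3. node 2  ⊔preds=0  new=0  old=⊥  +wl: 0
  step 4. node 3  ⊔preds=⊥  new=0  stable
  step 5. node 0  ⊔preds=0  new=0  stable

Least fixpoint reached:
  node 0: 0
  node 1: +
  node 2: 0
  node 3: 0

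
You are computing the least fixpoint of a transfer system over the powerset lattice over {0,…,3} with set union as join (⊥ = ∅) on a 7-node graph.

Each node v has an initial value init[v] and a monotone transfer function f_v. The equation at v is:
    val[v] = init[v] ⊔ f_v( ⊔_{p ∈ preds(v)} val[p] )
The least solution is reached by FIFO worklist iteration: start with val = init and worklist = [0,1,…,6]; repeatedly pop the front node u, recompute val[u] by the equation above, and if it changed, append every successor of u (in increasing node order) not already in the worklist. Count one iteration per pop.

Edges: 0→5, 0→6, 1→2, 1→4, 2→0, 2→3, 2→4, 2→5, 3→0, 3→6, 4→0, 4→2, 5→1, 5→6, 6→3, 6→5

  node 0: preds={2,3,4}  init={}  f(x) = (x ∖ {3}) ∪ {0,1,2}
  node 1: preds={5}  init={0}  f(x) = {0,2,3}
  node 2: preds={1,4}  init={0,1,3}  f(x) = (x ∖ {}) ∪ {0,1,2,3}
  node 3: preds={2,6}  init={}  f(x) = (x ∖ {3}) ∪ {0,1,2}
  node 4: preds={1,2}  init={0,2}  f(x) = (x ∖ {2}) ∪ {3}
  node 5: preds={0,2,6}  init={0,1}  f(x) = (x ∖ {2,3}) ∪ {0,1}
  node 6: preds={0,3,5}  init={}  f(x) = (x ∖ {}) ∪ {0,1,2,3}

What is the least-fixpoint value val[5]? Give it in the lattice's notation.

Iteration log — 11 steps:
  step 1. node 0  ⊔preds={0,1,2,3}  new={0,1,2}  old={}  +wl: 
  step 2. node 1  ⊔preds={0,1}  new={0,2,3}  old={0}  +wl: 
  step 3. node 2  ⊔preds={0,2,3}  new={0,1,2,3}  old={0,1,3}  +wl: 0
  step 4. node 3  ⊔preds={0,1,2,3}  new={0,1,2}  old={}  +wl: 
  step 5. node 4  ⊔preds={0,1,2,3}  new={0,1,2,3}  old={0,2}  +wl: 2
  step 6. node 5  ⊔preds={0,1,2,3}  new={0,1}  stable
  step 7. node 6  ⊔preds={0,1,2}  new={0,1,2,3}  old={}  +wl: 3,5
  step 8. node 0  ⊔preds={0,1,2,3}  new={0,1,2}  stable
  step 9. node 2  ⊔preds={0,1,2,3}  new={0,1,2,3}  stable
  step 10. node 3  ⊔preds={0,1,2,3}  new={0,1,2}  stable
  step 11. node 5  ⊔preds={0,1,2,3}  new={0,1}  stable

Least fixpoint reached:
  node 0: {0,1,2}
  node 1: {0,2,3}
  node 2: {0,1,2,3}
  node 3: {0,1,2}
  node 4: {0,1,2,3}
  node 5: {0,1}
  node 6: {0,1,2,3}

{0,1}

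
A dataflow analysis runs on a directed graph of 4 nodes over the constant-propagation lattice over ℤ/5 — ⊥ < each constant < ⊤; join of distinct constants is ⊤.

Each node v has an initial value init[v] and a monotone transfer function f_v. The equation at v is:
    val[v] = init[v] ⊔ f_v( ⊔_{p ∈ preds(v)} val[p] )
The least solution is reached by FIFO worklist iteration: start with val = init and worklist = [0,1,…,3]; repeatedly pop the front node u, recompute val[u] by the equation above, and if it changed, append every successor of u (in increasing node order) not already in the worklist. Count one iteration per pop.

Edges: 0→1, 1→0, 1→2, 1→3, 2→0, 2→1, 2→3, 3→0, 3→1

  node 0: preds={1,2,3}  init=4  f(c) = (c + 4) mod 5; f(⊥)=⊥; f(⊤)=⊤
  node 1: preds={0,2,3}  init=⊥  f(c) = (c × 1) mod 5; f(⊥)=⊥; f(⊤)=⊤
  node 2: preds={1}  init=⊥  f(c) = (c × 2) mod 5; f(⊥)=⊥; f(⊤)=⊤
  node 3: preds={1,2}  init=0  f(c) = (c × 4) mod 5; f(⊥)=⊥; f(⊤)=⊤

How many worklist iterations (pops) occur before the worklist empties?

6

Trace (6 dequeues):
  [1] u=0 | in 0 | out 4 | ==
  [2] u=1 | in ⊤ | out ⊤ | prev ⊥ | push {0}
  [3] u=2 | in ⊤ | out ⊤ | prev ⊥ | push {1}
  [4] u=3 | in ⊤ | out ⊤ | prev 0 | push {}
  [5] u=0 | in ⊤ | out ⊤ | prev 4 | push {}
  [6] u=1 | in ⊤ | out ⊤ | ==

Converged values:
  [0] ⊤
  [1] ⊤
  [2] ⊤
  [3] ⊤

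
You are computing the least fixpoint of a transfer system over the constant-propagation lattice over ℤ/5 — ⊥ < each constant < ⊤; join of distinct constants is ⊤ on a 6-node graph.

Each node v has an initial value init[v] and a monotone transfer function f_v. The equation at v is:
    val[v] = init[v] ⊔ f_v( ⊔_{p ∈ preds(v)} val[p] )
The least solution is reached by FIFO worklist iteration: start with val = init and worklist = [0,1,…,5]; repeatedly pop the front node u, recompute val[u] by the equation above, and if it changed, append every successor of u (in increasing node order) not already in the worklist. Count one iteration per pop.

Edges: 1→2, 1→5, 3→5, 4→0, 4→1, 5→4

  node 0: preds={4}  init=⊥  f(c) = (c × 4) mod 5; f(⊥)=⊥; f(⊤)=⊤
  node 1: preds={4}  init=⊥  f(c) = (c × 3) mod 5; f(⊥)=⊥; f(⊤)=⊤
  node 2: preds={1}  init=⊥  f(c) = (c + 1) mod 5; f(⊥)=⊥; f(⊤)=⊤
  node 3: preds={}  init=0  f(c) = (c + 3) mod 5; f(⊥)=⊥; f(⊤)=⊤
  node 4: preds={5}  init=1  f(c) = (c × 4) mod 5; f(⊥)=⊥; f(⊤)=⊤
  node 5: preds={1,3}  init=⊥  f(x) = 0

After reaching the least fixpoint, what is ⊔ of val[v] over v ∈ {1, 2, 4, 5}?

⊤

Iteration log — 11 steps:
  step 1. node 0  ⊔preds=1  new=4  old=⊥  +wl: 
  step 2. node 1  ⊔preds=1  new=3  old=⊥  +wl: 
  step 3. node 2  ⊔preds=3  new=4  old=⊥  +wl: 
  step 4. node 3  ⊔preds=⊥  new=0  stable
  step 5. node 4  ⊔preds=⊥  new=1  stable
  step 6. node 5  ⊔preds=⊤  new=0  old=⊥  +wl: 4
  step 7. node 4  ⊔preds=0  new=⊤  old=1  +wl: 0,1
  step 8. node 0  ⊔preds=⊤  new=⊤  old=4  +wl: 
  step 9. node 1  ⊔preds=⊤  new=⊤  old=3  +wl: 2,5
  step 10. node 2  ⊔preds=⊤  new=⊤  old=4  +wl: 
  step 11. node 5  ⊔preds=⊤  new=0  stable

Least fixpoint reached:
  node 0: ⊤
  node 1: ⊤
  node 2: ⊤
  node 3: 0
  node 4: ⊤
  node 5: 0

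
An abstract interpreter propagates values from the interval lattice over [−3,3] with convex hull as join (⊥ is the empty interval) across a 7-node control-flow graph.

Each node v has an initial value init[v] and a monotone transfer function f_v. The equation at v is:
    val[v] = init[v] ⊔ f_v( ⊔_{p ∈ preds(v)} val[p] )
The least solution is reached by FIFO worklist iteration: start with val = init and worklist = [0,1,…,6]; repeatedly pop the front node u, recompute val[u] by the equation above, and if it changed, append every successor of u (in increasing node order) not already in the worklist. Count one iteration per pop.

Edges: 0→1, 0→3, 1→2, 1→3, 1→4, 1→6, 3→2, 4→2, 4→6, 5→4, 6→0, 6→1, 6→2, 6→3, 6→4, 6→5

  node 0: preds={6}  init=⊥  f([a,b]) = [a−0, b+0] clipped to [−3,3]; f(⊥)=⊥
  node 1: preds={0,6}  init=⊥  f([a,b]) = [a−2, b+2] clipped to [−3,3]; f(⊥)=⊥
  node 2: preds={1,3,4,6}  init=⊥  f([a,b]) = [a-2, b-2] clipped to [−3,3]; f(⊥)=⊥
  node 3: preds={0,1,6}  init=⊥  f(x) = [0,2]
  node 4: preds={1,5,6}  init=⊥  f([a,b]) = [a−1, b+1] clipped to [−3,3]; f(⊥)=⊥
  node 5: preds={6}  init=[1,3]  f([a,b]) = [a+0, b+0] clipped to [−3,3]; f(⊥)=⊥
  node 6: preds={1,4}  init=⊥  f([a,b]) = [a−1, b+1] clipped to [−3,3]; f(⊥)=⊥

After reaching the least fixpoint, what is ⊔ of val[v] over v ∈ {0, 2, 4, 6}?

[-3,3]

Worklist (22 pops):
  #1 pop 0: in=⊥ → ⊥ (no change)
  #2 pop 1: in=⊥ → ⊥ (no change)
  #3 pop 2: in=⊥ → ⊥ (no change)
  #4 pop 3: in=⊥ → [0,2] (was ⊥); enqueue [2]
  #5 pop 4: in=[1,3] → [0,3] (was ⊥); enqueue []
  #6 pop 5: in=⊥ → [1,3] (no change)
  #7 pop 6: in=[0,3] → [-1,3] (was ⊥); enqueue [0,1,3,4,5]
  #8 pop 2: in=[-1,3] → [-3,1] (was ⊥); enqueue []
  #9 pop 0: in=[-1,3] → [-1,3] (was ⊥); enqueue []
  #10 pop 1: in=[-1,3] → [-3,3] (was ⊥); enqueue [2,6]
  #11 pop 3: in=[-3,3] → [0,2] (no change)
  #12 pop 4: in=[-3,3] → [-3,3] (was [0,3]); enqueue []
  #13 pop 5: in=[-1,3] → [-1,3] (was [1,3]); enqueue [4]
  #14 pop 2: in=[-3,3] → [-3,1] (no change)
  #15 pop 6: in=[-3,3] → [-3,3] (was [-1,3]); enqueue [0,1,2,3,5]
  #16 pop 4: in=[-3,3] → [-3,3] (no change)
  #17 pop 0: in=[-3,3] → [-3,3] (was [-1,3]); enqueue []
  #18 pop 1: in=[-3,3] → [-3,3] (no change)
  #19 pop 2: in=[-3,3] → [-3,1] (no change)
  #20 pop 3: in=[-3,3] → [0,2] (no change)
  #21 pop 5: in=[-3,3] → [-3,3] (was [-1,3]); enqueue [4]
  #22 pop 4: in=[-3,3] → [-3,3] (no change)

Fixpoint:
  val[0] = [-3,3]
  val[1] = [-3,3]
  val[2] = [-3,1]
  val[3] = [0,2]
  val[4] = [-3,3]
  val[5] = [-3,3]
  val[6] = [-3,3]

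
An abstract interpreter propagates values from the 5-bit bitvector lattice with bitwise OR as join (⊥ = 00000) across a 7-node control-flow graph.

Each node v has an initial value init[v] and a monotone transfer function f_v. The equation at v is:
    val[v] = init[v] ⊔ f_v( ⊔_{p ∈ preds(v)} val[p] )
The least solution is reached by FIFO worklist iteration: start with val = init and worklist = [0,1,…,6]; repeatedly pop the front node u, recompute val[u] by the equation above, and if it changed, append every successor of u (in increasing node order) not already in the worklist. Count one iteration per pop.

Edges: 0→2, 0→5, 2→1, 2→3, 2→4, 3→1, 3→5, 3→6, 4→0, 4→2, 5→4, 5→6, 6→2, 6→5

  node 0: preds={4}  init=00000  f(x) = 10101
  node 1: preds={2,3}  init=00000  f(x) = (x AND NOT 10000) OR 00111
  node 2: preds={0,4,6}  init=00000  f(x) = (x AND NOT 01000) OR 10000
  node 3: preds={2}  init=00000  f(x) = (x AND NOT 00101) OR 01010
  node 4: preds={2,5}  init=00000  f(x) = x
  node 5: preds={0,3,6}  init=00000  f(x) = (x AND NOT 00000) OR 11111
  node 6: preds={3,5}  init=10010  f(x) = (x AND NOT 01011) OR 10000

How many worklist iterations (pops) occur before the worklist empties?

14

Iteration log — 14 steps:
  step 1. node 0  ⊔preds=00000  new=10101  old=00000  +wl: 
  step 2. node 1  ⊔preds=00000  new=00111  old=00000  +wl: 
  step 3. node 2  ⊔preds=10111  new=10111  old=00000  +wl: 1
  step 4. node 3  ⊔preds=10111  new=11010  old=00000  +wl: 
  step 5. node 4  ⊔preds=10111  new=10111  old=00000  +wl: 0,2
  step 6. node 5  ⊔preds=11111  new=11111  old=00000  +wl: 4
  step 7. node 6  ⊔preds=11111  new=10110  old=10010  +wl: 5
  step 8. node 1  ⊔preds=11111  new=01111  old=00111  +wl: 
  step 9. node 0  ⊔preds=10111  new=10101  stable
  step 10. node 2  ⊔preds=10111  new=10111  stable
  step 11. node 4  ⊔preds=11111  new=11111  old=10111  +wl: 0,2
  step 12. node 5  ⊔preds=11111  new=11111  stable
  step 13. node 0  ⊔preds=11111  new=10101  stable
  step 14. node 2  ⊔preds=11111  new=10111  stable

Least fixpoint reached:
  node 0: 10101
  node 1: 01111
  node 2: 10111
  node 3: 11010
  node 4: 11111
  node 5: 11111
  node 6: 10110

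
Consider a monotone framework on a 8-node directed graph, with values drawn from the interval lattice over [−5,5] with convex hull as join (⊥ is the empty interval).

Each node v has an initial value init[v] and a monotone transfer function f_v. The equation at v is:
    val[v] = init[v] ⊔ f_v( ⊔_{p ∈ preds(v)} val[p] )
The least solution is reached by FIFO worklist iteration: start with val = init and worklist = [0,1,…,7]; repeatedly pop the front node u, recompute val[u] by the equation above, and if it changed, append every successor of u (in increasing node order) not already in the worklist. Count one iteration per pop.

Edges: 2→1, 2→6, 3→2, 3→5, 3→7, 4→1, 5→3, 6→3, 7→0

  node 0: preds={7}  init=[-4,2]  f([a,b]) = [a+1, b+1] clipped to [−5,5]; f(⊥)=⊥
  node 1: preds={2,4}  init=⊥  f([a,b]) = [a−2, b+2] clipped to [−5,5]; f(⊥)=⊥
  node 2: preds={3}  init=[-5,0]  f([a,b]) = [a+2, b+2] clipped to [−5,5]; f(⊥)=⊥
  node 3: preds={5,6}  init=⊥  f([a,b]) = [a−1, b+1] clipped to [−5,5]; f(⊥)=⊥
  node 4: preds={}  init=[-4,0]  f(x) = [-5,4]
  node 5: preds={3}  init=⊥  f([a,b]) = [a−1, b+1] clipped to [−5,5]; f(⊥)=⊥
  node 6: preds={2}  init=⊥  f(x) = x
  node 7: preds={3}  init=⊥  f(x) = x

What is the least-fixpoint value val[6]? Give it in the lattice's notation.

[-5,5]

Trace (28 dequeues):
  [1] u=0 | in ⊥ | out [-4,2] | ==
  [2] u=1 | in [-5,0] | out [-5,2] | prev ⊥ | push {}
  [3] u=2 | in ⊥ | out [-5,0] | ==
  [4] u=3 | in ⊥ | out ⊥ | ==
  [5] u=4 | in ⊥ | out [-5,4] | prev [-4,0] | push {1}
  [6] u=5 | in ⊥ | out ⊥ | ==
  [7] u=6 | in [-5,0] | out [-5,0] | prev ⊥ | push {3}
  [8] u=7 | in ⊥ | out ⊥ | ==
  [9] u=1 | in [-5,4] | out [-5,5] | prev [-5,2] | push {}
  [10] u=3 | in [-5,0] | out [-5,1] | prev ⊥ | push {2,5,7}
  [11] u=2 | in [-5,1] | out [-5,3] | prev [-5,0] | push {1,6}
  [12] u=5 | in [-5,1] | out [-5,2] | prev ⊥ | push {3}
  [13] u=7 | in [-5,1] | out [-5,1] | prev ⊥ | push {0}
  [14] u=1 | in [-5,4] | out [-5,5] | ==
  [15] u=6 | in [-5,3] | out [-5,3] | prev [-5,0] | push {}
  [16] u=3 | in [-5,3] | out [-5,4] | prev [-5,1] | push {2,5,7}
  [17] u=0 | in [-5,1] | out [-4,2] | ==
  [18] u=2 | in [-5,4] | out [-5,5] | prev [-5,3] | push {1,6}
  [19] u=5 | in [-5,4] | out [-5,5] | prev [-5,2] | push {3}
  [20] u=7 | in [-5,4] | out [-5,4] | prev [-5,1] | push {0}
  [21] u=1 | in [-5,5] | out [-5,5] | ==
  [22] u=6 | in [-5,5] | out [-5,5] | prev [-5,3] | push {}
  [23] u=3 | in [-5,5] | out [-5,5] | prev [-5,4] | push {2,5,7}
  [24] u=0 | in [-5,4] | out [-4,5] | prev [-4,2] | push {}
  [25] u=2 | in [-5,5] | out [-5,5] | ==
  [26] u=5 | in [-5,5] | out [-5,5] | ==
  [27] u=7 | in [-5,5] | out [-5,5] | prev [-5,4] | push {0}
  [28] u=0 | in [-5,5] | out [-4,5] | ==

Converged values:
  [0] [-4,5]
  [1] [-5,5]
  [2] [-5,5]
  [3] [-5,5]
  [4] [-5,4]
  [5] [-5,5]
  [6] [-5,5]
  [7] [-5,5]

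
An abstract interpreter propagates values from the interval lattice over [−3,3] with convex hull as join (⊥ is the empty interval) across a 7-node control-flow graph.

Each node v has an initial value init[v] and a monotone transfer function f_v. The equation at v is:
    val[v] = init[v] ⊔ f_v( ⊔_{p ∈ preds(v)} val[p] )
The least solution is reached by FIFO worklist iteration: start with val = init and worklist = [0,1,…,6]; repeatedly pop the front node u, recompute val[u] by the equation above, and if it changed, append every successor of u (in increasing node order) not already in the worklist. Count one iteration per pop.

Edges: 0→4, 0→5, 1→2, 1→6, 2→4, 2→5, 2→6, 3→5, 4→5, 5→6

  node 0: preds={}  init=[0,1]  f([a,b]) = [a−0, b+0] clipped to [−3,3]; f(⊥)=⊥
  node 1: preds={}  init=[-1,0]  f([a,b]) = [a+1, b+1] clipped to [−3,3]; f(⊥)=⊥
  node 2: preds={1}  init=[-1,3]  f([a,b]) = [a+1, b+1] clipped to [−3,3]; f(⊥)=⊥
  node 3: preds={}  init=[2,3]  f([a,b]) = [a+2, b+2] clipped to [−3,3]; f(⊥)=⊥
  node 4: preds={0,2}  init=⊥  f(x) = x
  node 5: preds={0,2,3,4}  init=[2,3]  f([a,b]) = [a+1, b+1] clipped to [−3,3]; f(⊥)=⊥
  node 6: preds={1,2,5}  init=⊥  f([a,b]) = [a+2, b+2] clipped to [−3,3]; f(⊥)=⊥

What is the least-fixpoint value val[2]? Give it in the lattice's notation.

Worklist (7 pops):
  #1 pop 0: in=⊥ → [0,1] (no change)
  #2 pop 1: in=⊥ → [-1,0] (no change)
  #3 pop 2: in=[-1,0] → [-1,3] (no change)
  #4 pop 3: in=⊥ → [2,3] (no change)
  #5 pop 4: in=[-1,3] → [-1,3] (was ⊥); enqueue []
  #6 pop 5: in=[-1,3] → [0,3] (was [2,3]); enqueue []
  #7 pop 6: in=[-1,3] → [1,3] (was ⊥); enqueue []

Fixpoint:
  val[0] = [0,1]
  val[1] = [-1,0]
  val[2] = [-1,3]
  val[3] = [2,3]
  val[4] = [-1,3]
  val[5] = [0,3]
  val[6] = [1,3]

[-1,3]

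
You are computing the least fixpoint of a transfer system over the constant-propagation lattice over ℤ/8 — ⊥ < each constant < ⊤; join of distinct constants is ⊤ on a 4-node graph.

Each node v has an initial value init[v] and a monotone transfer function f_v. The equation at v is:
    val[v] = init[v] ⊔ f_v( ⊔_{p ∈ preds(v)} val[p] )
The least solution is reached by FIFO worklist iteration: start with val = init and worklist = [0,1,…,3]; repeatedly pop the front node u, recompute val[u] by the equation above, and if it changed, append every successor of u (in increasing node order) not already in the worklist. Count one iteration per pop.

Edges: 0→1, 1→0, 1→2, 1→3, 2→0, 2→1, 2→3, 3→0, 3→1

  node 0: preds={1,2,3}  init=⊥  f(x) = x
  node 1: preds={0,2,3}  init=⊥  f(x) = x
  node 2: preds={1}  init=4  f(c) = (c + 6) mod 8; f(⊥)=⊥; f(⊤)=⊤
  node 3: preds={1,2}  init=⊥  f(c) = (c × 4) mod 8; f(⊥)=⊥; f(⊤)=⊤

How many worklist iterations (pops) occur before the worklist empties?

9

Iteration log — 9 steps:
  step 1. node 0  ⊔preds=4  new=4  old=⊥  +wl: 
  step 2. node 1  ⊔preds=4  new=4  old=⊥  +wl: 0
  step 3. node 2  ⊔preds=4  new=⊤  old=4  +wl: 1
  step 4. node 3  ⊔preds=⊤  new=⊤  old=⊥  +wl: 
  step 5. node 0  ⊔preds=⊤  new=⊤  old=4  +wl: 
  step 6. node 1  ⊔preds=⊤  new=⊤  old=4  +wl: 0,2,3
  step 7. node 0  ⊔preds=⊤  new=⊤  stable
  step 8. node 2  ⊔preds=⊤  new=⊤  stable
  step 9. node 3  ⊔preds=⊤  new=⊤  stable

Least fixpoint reached:
  node 0: ⊤
  node 1: ⊤
  node 2: ⊤
  node 3: ⊤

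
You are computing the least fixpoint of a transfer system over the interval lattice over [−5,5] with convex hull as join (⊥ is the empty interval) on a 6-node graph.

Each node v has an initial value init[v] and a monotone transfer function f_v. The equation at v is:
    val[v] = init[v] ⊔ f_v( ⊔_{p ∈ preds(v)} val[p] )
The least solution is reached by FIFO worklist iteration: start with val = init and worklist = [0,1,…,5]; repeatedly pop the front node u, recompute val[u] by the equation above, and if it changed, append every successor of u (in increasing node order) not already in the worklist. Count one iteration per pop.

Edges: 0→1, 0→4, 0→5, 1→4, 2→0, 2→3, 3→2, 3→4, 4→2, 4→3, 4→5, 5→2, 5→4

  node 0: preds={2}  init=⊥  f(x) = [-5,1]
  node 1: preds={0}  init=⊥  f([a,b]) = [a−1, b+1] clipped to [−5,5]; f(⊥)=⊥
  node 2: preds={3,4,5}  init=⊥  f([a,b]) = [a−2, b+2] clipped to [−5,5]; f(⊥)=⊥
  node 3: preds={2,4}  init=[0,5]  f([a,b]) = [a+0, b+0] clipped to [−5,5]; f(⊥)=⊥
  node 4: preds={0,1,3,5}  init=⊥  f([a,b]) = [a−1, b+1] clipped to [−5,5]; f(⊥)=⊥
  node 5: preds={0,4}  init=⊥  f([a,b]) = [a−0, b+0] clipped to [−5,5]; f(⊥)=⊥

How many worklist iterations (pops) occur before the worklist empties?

Trace (12 dequeues):
  [1] u=0 | in ⊥ | out [-5,1] | prev ⊥ | push {}
  [2] u=1 | in [-5,1] | out [-5,2] | prev ⊥ | push {}
  [3] u=2 | in [0,5] | out [-2,5] | prev ⊥ | push {0}
  [4] u=3 | in [-2,5] | out [-2,5] | prev [0,5] | push {2}
  [5] u=4 | in [-5,5] | out [-5,5] | prev ⊥ | push {3}
  [6] u=5 | in [-5,5] | out [-5,5] | prev ⊥ | push {4}
  [7] u=0 | in [-2,5] | out [-5,1] | ==
  [8] u=2 | in [-5,5] | out [-5,5] | prev [-2,5] | push {0}
  [9] u=3 | in [-5,5] | out [-5,5] | prev [-2,5] | push {2}
  [10] u=4 | in [-5,5] | out [-5,5] | ==
  [11] u=0 | in [-5,5] | out [-5,1] | ==
  [12] u=2 | in [-5,5] | out [-5,5] | ==

Converged values:
  [0] [-5,1]
  [1] [-5,2]
  [2] [-5,5]
  [3] [-5,5]
  [4] [-5,5]
  [5] [-5,5]

12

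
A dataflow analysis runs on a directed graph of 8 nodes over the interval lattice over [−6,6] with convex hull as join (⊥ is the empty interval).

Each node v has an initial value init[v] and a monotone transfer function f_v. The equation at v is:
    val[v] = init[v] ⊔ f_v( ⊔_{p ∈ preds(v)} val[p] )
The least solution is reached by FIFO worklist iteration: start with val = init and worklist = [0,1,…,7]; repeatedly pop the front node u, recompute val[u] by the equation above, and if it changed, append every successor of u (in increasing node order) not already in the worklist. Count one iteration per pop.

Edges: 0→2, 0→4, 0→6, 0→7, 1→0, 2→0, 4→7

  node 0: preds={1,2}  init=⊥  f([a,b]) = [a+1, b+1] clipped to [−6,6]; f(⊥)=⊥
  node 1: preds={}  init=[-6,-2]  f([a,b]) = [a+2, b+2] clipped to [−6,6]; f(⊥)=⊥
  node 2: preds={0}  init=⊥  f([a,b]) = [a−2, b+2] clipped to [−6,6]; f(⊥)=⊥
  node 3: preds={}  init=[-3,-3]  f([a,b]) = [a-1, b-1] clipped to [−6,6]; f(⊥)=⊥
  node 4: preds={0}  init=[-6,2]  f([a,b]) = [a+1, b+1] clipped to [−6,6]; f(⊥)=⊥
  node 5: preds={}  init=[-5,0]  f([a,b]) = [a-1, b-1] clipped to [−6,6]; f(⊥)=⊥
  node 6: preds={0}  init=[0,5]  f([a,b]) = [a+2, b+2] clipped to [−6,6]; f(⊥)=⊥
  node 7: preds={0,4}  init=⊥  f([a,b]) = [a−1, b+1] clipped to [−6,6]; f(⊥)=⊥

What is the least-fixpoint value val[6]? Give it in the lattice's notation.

Worklist (23 pops):
  #1 pop 0: in=[-6,-2] → [-5,-1] (was ⊥); enqueue []
  #2 pop 1: in=⊥ → [-6,-2] (no change)
  #3 pop 2: in=[-5,-1] → [-6,1] (was ⊥); enqueue [0]
  #4 pop 3: in=⊥ → [-3,-3] (no change)
  #5 pop 4: in=[-5,-1] → [-6,2] (no change)
  #6 pop 5: in=⊥ → [-5,0] (no change)
  #7 pop 6: in=[-5,-1] → [-3,5] (was [0,5]); enqueue []
  #8 pop 7: in=[-6,2] → [-6,3] (was ⊥); enqueue []
  #9 pop 0: in=[-6,1] → [-5,2] (was [-5,-1]); enqueue [2,4,6,7]
  #10 pop 2: in=[-5,2] → [-6,4] (was [-6,1]); enqueue [0]
  #11 pop 4: in=[-5,2] → [-6,3] (was [-6,2]); enqueue []
  #12 pop 6: in=[-5,2] → [-3,5] (no change)
  #13 pop 7: in=[-6,3] → [-6,4] (was [-6,3]); enqueue []
  #14 pop 0: in=[-6,4] → [-5,5] (was [-5,2]); enqueue [2,4,6,7]
  #15 pop 2: in=[-5,5] → [-6,6] (was [-6,4]); enqueue [0]
  #16 pop 4: in=[-5,5] → [-6,6] (was [-6,3]); enqueue []
  #17 pop 6: in=[-5,5] → [-3,6] (was [-3,5]); enqueue []
  #18 pop 7: in=[-6,6] → [-6,6] (was [-6,4]); enqueue []
  #19 pop 0: in=[-6,6] → [-5,6] (was [-5,5]); enqueue [2,4,6,7]
  #20 pop 2: in=[-5,6] → [-6,6] (no change)
  #21 pop 4: in=[-5,6] → [-6,6] (no change)
  #22 pop 6: in=[-5,6] → [-3,6] (no change)
  #23 pop 7: in=[-6,6] → [-6,6] (no change)

Fixpoint:
  val[0] = [-5,6]
  val[1] = [-6,-2]
  val[2] = [-6,6]
  val[3] = [-3,-3]
  val[4] = [-6,6]
  val[5] = [-5,0]
  val[6] = [-3,6]
  val[7] = [-6,6]

[-3,6]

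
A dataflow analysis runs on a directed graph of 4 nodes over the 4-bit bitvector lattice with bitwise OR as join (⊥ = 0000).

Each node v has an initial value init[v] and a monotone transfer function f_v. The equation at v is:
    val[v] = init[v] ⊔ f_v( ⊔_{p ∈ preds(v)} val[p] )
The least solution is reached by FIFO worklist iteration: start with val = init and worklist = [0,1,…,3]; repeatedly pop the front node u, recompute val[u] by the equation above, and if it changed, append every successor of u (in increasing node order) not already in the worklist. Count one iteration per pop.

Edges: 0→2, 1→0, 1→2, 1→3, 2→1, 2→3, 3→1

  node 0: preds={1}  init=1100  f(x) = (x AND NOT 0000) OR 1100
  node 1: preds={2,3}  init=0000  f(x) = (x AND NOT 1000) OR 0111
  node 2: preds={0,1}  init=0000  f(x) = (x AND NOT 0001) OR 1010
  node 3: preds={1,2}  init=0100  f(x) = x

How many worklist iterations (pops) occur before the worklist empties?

Trace (7 dequeues):
  [1] u=0 | in 0000 | out 1100 | ==
  [2] u=1 | in 0100 | out 0111 | prev 0000 | push {0}
  [3] u=2 | in 1111 | out 1110 | prev 0000 | push {1}
  [4] u=3 | in 1111 | out 1111 | prev 0100 | push {}
  [5] u=0 | in 0111 | out 1111 | prev 1100 | push {2}
  [6] u=1 | in 1111 | out 0111 | ==
  [7] u=2 | in 1111 | out 1110 | ==

Converged values:
  [0] 1111
  [1] 0111
  [2] 1110
  [3] 1111

7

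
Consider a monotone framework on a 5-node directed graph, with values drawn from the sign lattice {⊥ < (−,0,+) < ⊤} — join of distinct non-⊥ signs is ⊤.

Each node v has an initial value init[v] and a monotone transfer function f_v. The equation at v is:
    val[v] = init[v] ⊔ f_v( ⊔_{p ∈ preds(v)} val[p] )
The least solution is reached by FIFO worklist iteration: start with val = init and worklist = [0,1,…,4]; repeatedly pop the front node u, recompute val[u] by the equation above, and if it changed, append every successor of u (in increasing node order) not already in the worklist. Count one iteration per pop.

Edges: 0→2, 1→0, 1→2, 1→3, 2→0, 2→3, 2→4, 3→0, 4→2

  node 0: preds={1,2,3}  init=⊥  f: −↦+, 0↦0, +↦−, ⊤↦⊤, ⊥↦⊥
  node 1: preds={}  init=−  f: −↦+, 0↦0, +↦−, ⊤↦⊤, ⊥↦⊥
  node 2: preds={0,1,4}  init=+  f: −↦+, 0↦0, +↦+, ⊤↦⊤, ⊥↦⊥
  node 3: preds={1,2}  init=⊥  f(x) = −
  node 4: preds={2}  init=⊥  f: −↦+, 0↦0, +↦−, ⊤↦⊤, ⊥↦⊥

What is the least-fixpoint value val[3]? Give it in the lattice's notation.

Iteration log — 7 steps:
  step 1. node 0  ⊔preds=⊤  new=⊤  old=⊥  +wl: 
  step 2. node 1  ⊔preds=⊥  new=−  stable
  step 3. node 2  ⊔preds=⊤  new=⊤  old=+  +wl: 0
  step 4. node 3  ⊔preds=⊤  new=−  old=⊥  +wl: 
  step 5. node 4  ⊔preds=⊤  new=⊤  old=⊥  +wl: 2
  step 6. node 0  ⊔preds=⊤  new=⊤  stable
  step 7. node 2  ⊔preds=⊤  new=⊤  stable

Least fixpoint reached:
  node 0: ⊤
  node 1: −
  node 2: ⊤
  node 3: −
  node 4: ⊤

−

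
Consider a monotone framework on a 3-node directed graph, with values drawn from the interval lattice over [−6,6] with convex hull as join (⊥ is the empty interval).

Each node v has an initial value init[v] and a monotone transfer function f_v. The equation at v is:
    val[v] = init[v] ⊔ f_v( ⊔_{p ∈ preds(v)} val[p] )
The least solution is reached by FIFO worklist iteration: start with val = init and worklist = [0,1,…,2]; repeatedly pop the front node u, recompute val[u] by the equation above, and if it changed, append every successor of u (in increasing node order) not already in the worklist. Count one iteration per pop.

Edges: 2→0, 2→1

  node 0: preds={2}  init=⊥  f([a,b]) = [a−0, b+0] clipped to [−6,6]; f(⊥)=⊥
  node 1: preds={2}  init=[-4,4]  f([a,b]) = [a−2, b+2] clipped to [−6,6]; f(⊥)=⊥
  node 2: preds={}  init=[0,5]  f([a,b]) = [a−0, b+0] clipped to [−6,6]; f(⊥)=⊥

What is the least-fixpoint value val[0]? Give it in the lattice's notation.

Iteration log — 3 steps:
  step 1. node 0  ⊔preds=[0,5]  new=[0,5]  old=⊥  +wl: 
  step 2. node 1  ⊔preds=[0,5]  new=[-4,6]  old=[-4,4]  +wl: 
  step 3. node 2  ⊔preds=⊥  new=[0,5]  stable

Least fixpoint reached:
  node 0: [0,5]
  node 1: [-4,6]
  node 2: [0,5]

[0,5]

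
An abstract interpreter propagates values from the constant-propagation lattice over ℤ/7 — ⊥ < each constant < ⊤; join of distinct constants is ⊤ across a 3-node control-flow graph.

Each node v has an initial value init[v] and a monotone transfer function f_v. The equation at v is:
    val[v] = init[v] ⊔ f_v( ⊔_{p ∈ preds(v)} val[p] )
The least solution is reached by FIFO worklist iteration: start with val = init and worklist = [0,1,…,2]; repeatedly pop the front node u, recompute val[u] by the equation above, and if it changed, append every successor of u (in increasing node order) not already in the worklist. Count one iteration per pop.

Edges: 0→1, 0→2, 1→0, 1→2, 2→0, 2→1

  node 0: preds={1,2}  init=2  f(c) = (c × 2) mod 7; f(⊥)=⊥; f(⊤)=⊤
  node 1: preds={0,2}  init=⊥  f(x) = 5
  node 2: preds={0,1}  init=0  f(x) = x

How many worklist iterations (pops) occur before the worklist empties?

Iteration log — 5 steps:
  step 1. node 0  ⊔preds=0  new=⊤  old=2  +wl: 
  step 2. node 1  ⊔preds=⊤  new=5  old=⊥  +wl: 0
  step 3. node 2  ⊔preds=⊤  new=⊤  old=0  +wl: 1
  step 4. node 0  ⊔preds=⊤  new=⊤  stable
  step 5. node 1  ⊔preds=⊤  new=5  stable

Least fixpoint reached:
  node 0: ⊤
  node 1: 5
  node 2: ⊤

5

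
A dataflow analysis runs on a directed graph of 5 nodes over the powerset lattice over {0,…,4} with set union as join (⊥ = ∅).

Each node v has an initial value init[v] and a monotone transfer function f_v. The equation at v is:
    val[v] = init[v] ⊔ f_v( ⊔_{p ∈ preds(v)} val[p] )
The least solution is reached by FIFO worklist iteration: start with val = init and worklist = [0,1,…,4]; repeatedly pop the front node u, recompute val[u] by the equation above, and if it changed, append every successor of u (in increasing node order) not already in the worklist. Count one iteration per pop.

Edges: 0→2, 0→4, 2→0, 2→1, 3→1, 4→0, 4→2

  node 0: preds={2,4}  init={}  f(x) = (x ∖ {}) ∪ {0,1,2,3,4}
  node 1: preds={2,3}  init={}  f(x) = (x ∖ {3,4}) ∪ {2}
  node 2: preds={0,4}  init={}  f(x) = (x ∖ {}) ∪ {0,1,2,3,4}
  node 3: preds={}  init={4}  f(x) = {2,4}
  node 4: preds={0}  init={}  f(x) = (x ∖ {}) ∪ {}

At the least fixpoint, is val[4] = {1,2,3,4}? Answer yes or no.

Iteration log — 8 steps:
  step 1. node 0  ⊔preds={}  new={0,1,2,3,4}  old={}  +wl: 
  step 2. node 1  ⊔preds={4}  new={2}  old={}  +wl: 
  step 3. node 2  ⊔preds={0,1,2,3,4}  new={0,1,2,3,4}  old={}  +wl: 0,1
  step 4. node 3  ⊔preds={}  new={2,4}  old={4}  +wl: 
  step 5. node 4  ⊔preds={0,1,2,3,4}  new={0,1,2,3,4}  old={}  +wl: 2
  step 6. node 0  ⊔preds={0,1,2,3,4}  new={0,1,2,3,4}  stable
  step 7. node 1  ⊔preds={0,1,2,3,4}  new={0,1,2}  old={2}  +wl: 
  step 8. node 2  ⊔preds={0,1,2,3,4}  new={0,1,2,3,4}  stable

Least fixpoint reached:
  node 0: {0,1,2,3,4}
  node 1: {0,1,2}
  node 2: {0,1,2,3,4}
  node 3: {2,4}
  node 4: {0,1,2,3,4}

no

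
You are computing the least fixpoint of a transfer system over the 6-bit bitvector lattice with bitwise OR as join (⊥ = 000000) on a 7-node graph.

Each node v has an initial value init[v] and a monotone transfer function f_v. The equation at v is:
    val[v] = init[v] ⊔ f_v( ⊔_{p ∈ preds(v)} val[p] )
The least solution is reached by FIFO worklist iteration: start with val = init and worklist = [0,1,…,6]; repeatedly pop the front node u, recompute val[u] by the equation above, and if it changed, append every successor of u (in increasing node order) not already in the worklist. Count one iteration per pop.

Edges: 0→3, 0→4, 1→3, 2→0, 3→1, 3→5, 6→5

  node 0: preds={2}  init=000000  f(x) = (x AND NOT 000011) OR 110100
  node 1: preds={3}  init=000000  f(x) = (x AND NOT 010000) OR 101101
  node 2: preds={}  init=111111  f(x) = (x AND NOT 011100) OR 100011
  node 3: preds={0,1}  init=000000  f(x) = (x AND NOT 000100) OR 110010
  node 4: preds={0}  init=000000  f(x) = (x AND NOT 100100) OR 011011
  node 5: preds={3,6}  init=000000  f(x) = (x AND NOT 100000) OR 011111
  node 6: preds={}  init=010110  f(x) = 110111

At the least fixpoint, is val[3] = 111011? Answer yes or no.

Trace (10 dequeues):
  [1] u=0 | in 111111 | out 111100 | prev 000000 | push {}
  [2] u=1 | in 000000 | out 101101 | prev 000000 | push {}
  [3] u=2 | in 000000 | out 111111 | ==
  [4] u=3 | in 111101 | out 111011 | prev 000000 | push {1}
  [5] u=4 | in 111100 | out 011011 | prev 000000 | push {}
  [6] u=5 | in 111111 | out 011111 | prev 000000 | push {}
  [7] u=6 | in 000000 | out 110111 | prev 010110 | push {5}
  [8] u=1 | in 111011 | out 101111 | prev 101101 | push {3}
  [9] u=5 | in 111111 | out 011111 | ==
  [10] u=3 | in 111111 | out 111011 | ==

Converged values:
  [0] 111100
  [1] 101111
  [2] 111111
  [3] 111011
  [4] 011011
  [5] 011111
  [6] 110111

yes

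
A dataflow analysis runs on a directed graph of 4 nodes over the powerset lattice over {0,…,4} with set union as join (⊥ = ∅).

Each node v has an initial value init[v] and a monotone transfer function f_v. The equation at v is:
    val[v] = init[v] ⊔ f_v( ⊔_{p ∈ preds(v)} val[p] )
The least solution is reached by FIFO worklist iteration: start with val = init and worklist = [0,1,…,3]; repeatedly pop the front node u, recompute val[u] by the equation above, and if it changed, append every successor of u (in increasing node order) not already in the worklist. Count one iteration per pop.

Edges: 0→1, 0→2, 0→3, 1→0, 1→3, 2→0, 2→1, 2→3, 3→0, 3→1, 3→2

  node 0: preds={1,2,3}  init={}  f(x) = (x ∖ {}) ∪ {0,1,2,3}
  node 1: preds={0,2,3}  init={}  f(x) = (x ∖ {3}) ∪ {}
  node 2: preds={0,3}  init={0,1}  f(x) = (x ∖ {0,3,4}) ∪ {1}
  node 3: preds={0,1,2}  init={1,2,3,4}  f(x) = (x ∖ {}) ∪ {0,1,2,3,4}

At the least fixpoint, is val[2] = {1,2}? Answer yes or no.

no

Iteration log — 7 steps:
  step 1. node 0  ⊔preds={0,1,2,3,4}  new={0,1,2,3,4}  old={}  +wl: 
  step 2. node 1  ⊔preds={0,1,2,3,4}  new={0,1,2,4}  old={}  +wl: 0
  step 3. node 2  ⊔preds={0,1,2,3,4}  new={0,1,2}  old={0,1}  +wl: 1
  step 4. node 3  ⊔preds={0,1,2,3,4}  new={0,1,2,3,4}  old={1,2,3,4}  +wl: 2
  step 5. node 0  ⊔preds={0,1,2,3,4}  new={0,1,2,3,4}  stable
  step 6. node 1  ⊔preds={0,1,2,3,4}  new={0,1,2,4}  stable
  step 7. node 2  ⊔preds={0,1,2,3,4}  new={0,1,2}  stable

Least fixpoint reached:
  node 0: {0,1,2,3,4}
  node 1: {0,1,2,4}
  node 2: {0,1,2}
  node 3: {0,1,2,3,4}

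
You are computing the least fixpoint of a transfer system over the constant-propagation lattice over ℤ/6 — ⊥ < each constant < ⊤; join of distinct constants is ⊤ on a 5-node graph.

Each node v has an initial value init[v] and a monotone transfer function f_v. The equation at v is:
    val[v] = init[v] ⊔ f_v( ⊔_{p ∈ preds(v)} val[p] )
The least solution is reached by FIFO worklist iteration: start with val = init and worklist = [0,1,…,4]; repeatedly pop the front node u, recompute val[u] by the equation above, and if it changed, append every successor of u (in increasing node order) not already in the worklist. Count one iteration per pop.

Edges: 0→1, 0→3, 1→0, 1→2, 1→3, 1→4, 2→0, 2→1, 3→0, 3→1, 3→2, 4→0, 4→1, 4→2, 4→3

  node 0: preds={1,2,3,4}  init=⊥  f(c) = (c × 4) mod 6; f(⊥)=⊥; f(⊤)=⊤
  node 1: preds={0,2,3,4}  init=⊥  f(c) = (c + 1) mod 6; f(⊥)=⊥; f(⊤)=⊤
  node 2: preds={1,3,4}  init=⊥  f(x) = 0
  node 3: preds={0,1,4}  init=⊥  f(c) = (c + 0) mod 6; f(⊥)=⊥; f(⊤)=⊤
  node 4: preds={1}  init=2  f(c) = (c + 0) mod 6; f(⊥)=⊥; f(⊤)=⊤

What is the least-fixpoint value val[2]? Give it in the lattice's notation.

0

Worklist (11 pops):
  #1 pop 0: in=2 → 2 (was ⊥); enqueue []
  #2 pop 1: in=2 → 3 (was ⊥); enqueue [0]
  #3 pop 2: in=⊤ → 0 (was ⊥); enqueue [1]
  #4 pop 3: in=⊤ → ⊤ (was ⊥); enqueue [2]
  #5 pop 4: in=3 → ⊤ (was 2); enqueue [3]
  #6 pop 0: in=⊤ → ⊤ (was 2); enqueue []
  #7 pop 1: in=⊤ → ⊤ (was 3); enqueue [0,4]
  #8 pop 2: in=⊤ → 0 (no change)
  #9 pop 3: in=⊤ → ⊤ (no change)
  #10 pop 0: in=⊤ → ⊤ (no change)
  #11 pop 4: in=⊤ → ⊤ (no change)

Fixpoint:
  val[0] = ⊤
  val[1] = ⊤
  val[2] = 0
  val[3] = ⊤
  val[4] = ⊤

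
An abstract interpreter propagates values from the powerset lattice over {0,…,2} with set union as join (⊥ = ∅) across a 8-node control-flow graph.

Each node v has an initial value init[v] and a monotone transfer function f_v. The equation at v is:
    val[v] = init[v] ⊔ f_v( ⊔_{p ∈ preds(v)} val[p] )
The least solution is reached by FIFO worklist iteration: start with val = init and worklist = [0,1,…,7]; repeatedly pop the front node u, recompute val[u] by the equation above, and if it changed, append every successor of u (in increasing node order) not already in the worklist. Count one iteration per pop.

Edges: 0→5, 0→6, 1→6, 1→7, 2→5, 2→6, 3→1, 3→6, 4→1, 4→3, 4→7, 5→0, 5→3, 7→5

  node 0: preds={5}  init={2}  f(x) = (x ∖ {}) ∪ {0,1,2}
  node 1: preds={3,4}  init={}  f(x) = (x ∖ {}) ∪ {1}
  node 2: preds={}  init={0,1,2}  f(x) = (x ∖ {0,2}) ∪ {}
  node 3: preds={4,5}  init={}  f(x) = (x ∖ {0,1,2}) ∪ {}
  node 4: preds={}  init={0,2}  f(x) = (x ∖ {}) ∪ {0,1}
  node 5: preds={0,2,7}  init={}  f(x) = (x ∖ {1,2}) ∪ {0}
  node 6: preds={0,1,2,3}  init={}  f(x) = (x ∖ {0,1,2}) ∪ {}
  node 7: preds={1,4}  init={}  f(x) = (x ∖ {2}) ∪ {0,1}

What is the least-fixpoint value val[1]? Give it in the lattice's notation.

{0,1,2}

Worklist (12 pops):
  #1 pop 0: in={} → {0,1,2} (was {2}); enqueue []
  #2 pop 1: in={0,2} → {0,1,2} (was {}); enqueue []
  #3 pop 2: in={} → {0,1,2} (no change)
  #4 pop 3: in={0,2} → {} (no change)
  #5 pop 4: in={} → {0,1,2} (was {0,2}); enqueue [1,3]
  #6 pop 5: in={0,1,2} → {0} (was {}); enqueue [0]
  #7 pop 6: in={0,1,2} → {} (no change)
  #8 pop 7: in={0,1,2} → {0,1} (was {}); enqueue [5]
  #9 pop 1: in={0,1,2} → {0,1,2} (no change)
  #10 pop 3: in={0,1,2} → {} (no change)
  #11 pop 0: in={0} → {0,1,2} (no change)
  #12 pop 5: in={0,1,2} → {0} (no change)

Fixpoint:
  val[0] = {0,1,2}
  val[1] = {0,1,2}
  val[2] = {0,1,2}
  val[3] = {}
  val[4] = {0,1,2}
  val[5] = {0}
  val[6] = {}
  val[7] = {0,1}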